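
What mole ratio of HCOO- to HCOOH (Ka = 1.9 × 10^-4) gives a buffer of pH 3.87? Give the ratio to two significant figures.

ratio = 1.4

pKa = -log(1.9 × 10^-4) = 3.721
pH = pKa + log(r) ⇒ log(r) = 3.87 − 3.721 = +0.149
r = [HCOO-]/[HCOOH] = 10^(+0.149) = 1.41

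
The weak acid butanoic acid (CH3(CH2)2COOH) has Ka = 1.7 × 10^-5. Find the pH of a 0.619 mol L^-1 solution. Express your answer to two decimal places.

pH = 2.49

CH3(CH2)2COOH ⇌ CH3(CH2)2COO- + H+
Ka = [H+]²/(0.619 − [H+]) = 1.7 × 10^-5
Assume [H+] ≪ 0.619: [H+] ≈ √(1.7 × 10^-5 × 0.619) = 3.24 × 10^-3 M
Check: 0.52% ionized — well under 5%, approximation valid.
pH = −log[H+] = −log(3.24 × 10^-3) = 2.49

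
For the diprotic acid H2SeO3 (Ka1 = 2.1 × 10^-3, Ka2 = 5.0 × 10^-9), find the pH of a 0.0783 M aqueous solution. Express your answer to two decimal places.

Ka1 ≫ Ka2, so treat the first dissociation as the only significant source of H+.
Ka1 = x²/(0.0783 − x) = 2.1 × 10^-3
Solving the quadratic: x = (−Ka1 + √(Ka1² + 4·Ka1·C₀))/2 = 1.18 × 10^-2 M
pH = −log(1.18 × 10^-2) = 1.93

pH = 1.93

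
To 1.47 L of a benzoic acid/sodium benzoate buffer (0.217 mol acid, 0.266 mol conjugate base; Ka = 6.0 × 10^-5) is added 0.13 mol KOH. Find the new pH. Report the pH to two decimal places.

OH- converts C6H5COOH to C6H5COO-: C6H5COOH → 0.087 mol, C6H5COO- → 0.396 mol.
pKa = −log(6.0 × 10^-5) = 4.222
pH = pKa + log([A⁻]/[HA]) = 4.222 + log(0.396/0.087) = 4.222 +0.658

pH = 4.88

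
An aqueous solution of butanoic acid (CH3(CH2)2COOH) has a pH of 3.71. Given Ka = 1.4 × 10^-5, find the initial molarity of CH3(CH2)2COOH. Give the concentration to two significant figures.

C₀ = 2.9 × 10^-3 M

[H+] = 10^(-3.71) = 1.95 × 10^-4 M = x
Ka = x²/(C₀ − x) ⇒ C₀ = x + x²/Ka
C₀ = 1.95 × 10^-4 + (1.95 × 10^-4)²/(1.4 × 10^-5) = 2.91 × 10^-3 M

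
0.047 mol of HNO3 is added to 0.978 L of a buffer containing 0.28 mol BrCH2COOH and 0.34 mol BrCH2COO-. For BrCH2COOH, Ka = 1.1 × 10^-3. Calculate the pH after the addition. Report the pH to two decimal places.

Added H+ converts BrCH2COO- to BrCH2COOH: BrCH2COOH → 0.327 mol, BrCH2COO- → 0.293 mol.
pKa = −log(1.1 × 10^-3) = 2.959
pH = pKa + log(n_BrCH2COO-/n_BrCH2COOH) = 2.959 + log(0.293/0.327) = 2.959 + (-0.048)

pH = 2.91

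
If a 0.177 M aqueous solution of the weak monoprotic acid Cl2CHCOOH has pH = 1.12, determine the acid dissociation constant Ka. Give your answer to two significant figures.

Ka = 5.7 × 10^-2

[H+] = 10^(-1.12) = 7.59 × 10^-2 M
At equilibrium [HA] = 0.177 − 7.59 × 10^-2 = 1.01 × 10^-1 M
Ka = [H+][A-]/[HA] = (7.59 × 10^-2)² / 1.01 × 10^-1 = 5.7 × 10^-2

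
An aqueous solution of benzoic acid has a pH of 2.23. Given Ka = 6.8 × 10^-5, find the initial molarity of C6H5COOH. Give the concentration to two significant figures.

[H+] = 10^(-2.23) = 5.89 × 10^-3 M = x
Ka = x²/(C₀ − x) ⇒ C₀ = x + x²/Ka
C₀ = 5.89 × 10^-3 + (5.89 × 10^-3)²/(6.8 × 10^-5) = 5.16 × 10^-1 M

C₀ = 5.2 × 10^-1 M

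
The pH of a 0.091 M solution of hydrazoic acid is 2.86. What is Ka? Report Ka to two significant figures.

[H+] = 10^(-2.86) = 1.38 × 10^-3 M
At equilibrium [HA] = 0.091 − 1.38 × 10^-3 = 8.96 × 10^-2 M
Ka = [H+][A-]/[HA] = (1.38 × 10^-3)² / 8.96 × 10^-2 = 2.1 × 10^-5

Ka = 2.1 × 10^-5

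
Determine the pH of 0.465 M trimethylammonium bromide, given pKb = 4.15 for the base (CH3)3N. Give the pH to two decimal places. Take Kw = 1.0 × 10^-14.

pH = 5.09

(CH3)3NH+ is the conjugate acid of the weak base (CH3)3N.
Kb = 10^(−4.15) = 7.08 × 10^-5
Ka = Kw/Kb = 1.0×10^-14 / 7.08 × 10^-5 = 1.41 × 10^-10
From the ICE table, Ka = [H+]²/(0.465 − [H+]) = 1.41 × 10^-10.
Assume [H+] ≪ 0.465: [H+] ≈ √(1.41 × 10^-10 × 0.465) = 8.10 × 10^-6 M
pH = −log[H+] = −log(8.10 × 10^-6) = 5.09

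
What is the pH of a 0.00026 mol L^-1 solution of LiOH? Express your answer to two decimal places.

pH = 10.41

LiOH is a strong base; [OH-] = 0.00026 M.
pOH = -log(0.00026) = 3.59
pH = 14.00 - 3.59 = 10.41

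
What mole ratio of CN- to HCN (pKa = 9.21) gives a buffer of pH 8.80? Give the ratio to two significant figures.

pH = pKa + log(r) ⇒ log(r) = 8.80 − 9.21 = -0.41
r = [CN-]/[HCN] = 10^(-0.41) = 0.389

ratio = 0.39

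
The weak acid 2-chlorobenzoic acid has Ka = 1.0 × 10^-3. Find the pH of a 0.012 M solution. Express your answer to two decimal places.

pH = 2.52

ClC6H4COOH ⇌ ClC6H4COO- + H+
Ka = [H+]²/(0.012 − [H+]) = 1.0 × 10^-3
[H+] is not negligible relative to C₀; solve [H+]² + 0.001·[H+] − 1.2e-05 = 0.
[H+] = (−Ka + √(Ka² + 4·Ka·C₀))/2 = 3.00 × 10^-3 M
pH = −log(3.00 × 10^-3) = 2.52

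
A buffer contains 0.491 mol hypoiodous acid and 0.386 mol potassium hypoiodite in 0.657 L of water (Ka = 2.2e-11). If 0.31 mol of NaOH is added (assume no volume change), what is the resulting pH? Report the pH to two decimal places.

After neutralization: n(HOI) = 0.181 mol, n(OI-) = 0.696 mol.
pKa = −log(2.2 × 10^-11) = 10.658
Henderson–Hasselbalch with mole ratio 0.696/0.181: pH = 10.658 + (+0.585)

pH = 11.24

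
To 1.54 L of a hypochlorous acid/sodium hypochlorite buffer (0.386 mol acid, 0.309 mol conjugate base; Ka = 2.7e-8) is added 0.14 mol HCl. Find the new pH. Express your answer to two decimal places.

pH = 7.08

Added H+ converts OCl- to HOCl: HOCl → 0.526 mol, OCl- → 0.169 mol.
pKa = −log(2.7 × 10^-8) = 7.569
pH = pKa + log(n_OCl-/n_HOCl) = 7.569 + log(0.169/0.526) = 7.569 + (-0.493)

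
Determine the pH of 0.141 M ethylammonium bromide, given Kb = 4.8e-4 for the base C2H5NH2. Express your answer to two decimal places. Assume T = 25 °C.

pH = 5.77

C2H5NH3+ is the conjugate acid of the weak base C2H5NH2.
Ka = Kw/Kb = 1.0×10^-14 / 4.8 × 10^-4 = 2.08 × 10^-11
Let x = [H+] at equilibrium. Ka = x²/(0.141 − x).
Assume x ≪ 0.141: x ≈ √(2.08 × 10^-11 × 0.141) = 1.71 × 10^-6 M
(x/C₀ = 0.0012% < 5%, so the approximation holds.)
pH = −log(1.71 × 10^-6) = 5.77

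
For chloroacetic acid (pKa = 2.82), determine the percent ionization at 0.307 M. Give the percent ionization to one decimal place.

ClCH2COOH ⇌ ClCH2COO- + H+; let x = [H+] at equilibrium.
Ka = 10^(−2.82) = 1.51 × 10^-3
Solve x² + 0.00151x − 0.000464 = 0 → x = 2.08 × 10^-2 M
Fraction ionized = 2.08 × 10^-2 / 0.307 = 0.0678 → 6.8%

6.8%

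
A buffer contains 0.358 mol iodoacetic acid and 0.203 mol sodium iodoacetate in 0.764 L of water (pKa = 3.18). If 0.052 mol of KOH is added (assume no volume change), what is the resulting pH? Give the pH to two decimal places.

pH = 3.10

After neutralization: n(ICH2COOH) = 0.306 mol, n(ICH2COO-) = 0.255 mol.
pH = pKa + log(n_ICH2COO-/n_ICH2COOH) = 3.18 + log(0.255/0.306) = 3.18 + (-0.079)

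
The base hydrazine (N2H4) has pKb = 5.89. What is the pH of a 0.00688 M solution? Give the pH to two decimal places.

N2H4 + H2O ⇌ N2H5+ + OH-
Kb = 10^(−5.89) = 1.29 × 10^-6
Let x = [OH-] at equilibrium. Kb = x²/(0.00688 − x).
Neglecting x in the denominator: x = √(1.29 × 10^-6 × 0.00688) = 9.42 × 10^-5 M
pOH = −log(9.42 × 10^-5) = 4.03; pH = 14.00 − 4.03 = 9.97

pH = 9.97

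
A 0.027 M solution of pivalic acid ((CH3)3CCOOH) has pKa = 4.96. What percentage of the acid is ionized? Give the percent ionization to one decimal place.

(CH3)3CCOOH ⇌ (CH3)3CCOO- + H+; let x = [H+] at equilibrium.
Ka = 10^(−4.96) = 1.10 × 10^-5
x ≈ √(Ka·C₀) = √(1.10 × 10^-5 × 0.027) = 5.45 × 10^-4 M
% ionization = x/C₀ × 100% = 5.45 × 10^-4/0.027 × 100% = 2.0%

2.0%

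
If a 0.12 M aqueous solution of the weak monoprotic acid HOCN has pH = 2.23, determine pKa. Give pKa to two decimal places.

[H+] = 10^(-2.23) = 5.89 × 10^-3 M
At equilibrium [HA] = 0.12 − 5.89 × 10^-3 = 1.14 × 10^-1 M
Ka = [H+][A-]/[HA] = (5.89 × 10^-3)² / 1.14 × 10^-1 = 3.04 × 10^-4
pKa = -log(3.04 × 10^-4) = 3.52

pKa = 3.52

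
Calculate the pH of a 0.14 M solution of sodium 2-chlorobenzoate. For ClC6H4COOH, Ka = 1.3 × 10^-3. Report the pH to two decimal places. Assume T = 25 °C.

ClC6H4COO- is the conjugate base of the weak acid ClC6H4COOH.
Kb = Kw/Ka = 1.0×10^-14 / 1.3 × 10^-3 = 7.69 × 10^-12
Kb = [OH-]²/(0.14 − [OH-]) = 7.69 × 10^-12
Assume [OH-] ≪ 0.14: [OH-] ≈ √(7.69 × 10^-12 × 0.14) = 1.04 × 10^-6 M
pOH = 5.98, so pH = 14.00 − pOH = 8.02

pH = 8.02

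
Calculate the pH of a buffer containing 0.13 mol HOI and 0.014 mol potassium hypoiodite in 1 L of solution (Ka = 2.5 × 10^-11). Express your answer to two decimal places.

pH = 9.63

pKa = −log(2.5 × 10^-11) = 10.602
Henderson–Hasselbalch: pH = pKa + log([OI-]/[HOI]) = 10.602 + log(0.014/0.13)
pH = 10.602 + (-0.968) = 9.63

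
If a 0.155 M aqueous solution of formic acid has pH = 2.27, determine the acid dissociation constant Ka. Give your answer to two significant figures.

[H+] = 10^(-2.27) = 5.37 × 10^-3 M
At equilibrium [HA] = 0.155 − 5.37 × 10^-3 = 1.50 × 10^-1 M
Ka = [H+][A-]/[HA] = (5.37 × 10^-3)² / 1.50 × 10^-1 = 1.9 × 10^-4

Ka = 1.9 × 10^-4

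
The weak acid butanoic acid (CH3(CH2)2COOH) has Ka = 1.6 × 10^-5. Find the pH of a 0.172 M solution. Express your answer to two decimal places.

pH = 2.78

CH3(CH2)2COOH ⇌ CH3(CH2)2COO- + H+
Let x = [H+] at equilibrium. Ka = x²/(0.172 − x).
Neglecting x in the denominator: x = √(1.6 × 10^-5 × 0.172) = 1.66 × 10^-3 M
(x/C₀ = 0.96% < 5%, so the approximation holds.)
pH = −log[H+] = −log(1.66 × 10^-3) = 2.78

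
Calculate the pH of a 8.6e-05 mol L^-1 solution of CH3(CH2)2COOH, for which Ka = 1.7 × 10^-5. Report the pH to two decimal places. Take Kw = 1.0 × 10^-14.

CH3(CH2)2COOH ⇌ CH3(CH2)2COO- + H+
From the ICE table, Ka = x²/(8.6e-05 − x) = 1.7 × 10^-5.
Here C₀/Ka ≈ 5.06, so the small-x approximation fails. Use the quadratic:
x = (−Ka + √(Ka² + 4·Ka·C₀))/2 = 3.07 × 10^-5 M
pH = −log[H+] = −log(3.07 × 10^-5) = 4.51

pH = 4.51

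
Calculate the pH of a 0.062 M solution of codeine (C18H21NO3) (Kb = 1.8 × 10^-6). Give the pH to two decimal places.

C18H21NO3 + H2O ⇌ C18H22NO3+ + OH-
Let x = [OH-] at equilibrium. Kb = x²/(0.062 − x).
Since Kb ≪ C₀, x ≈ √(Kb·C₀) = 3.34 × 10^-4 M.
pOH = −log(3.34 × 10^-4) = 3.48; pH = 14.00 − 3.48 = 10.52

pH = 10.52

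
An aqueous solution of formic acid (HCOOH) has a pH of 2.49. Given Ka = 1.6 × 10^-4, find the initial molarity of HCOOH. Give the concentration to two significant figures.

C₀ = 6.9 × 10^-2 M

[H+] = 10^(-2.49) = 3.24 × 10^-3 M = x
Ka = x²/(C₀ − x) ⇒ C₀ = x + x²/Ka
C₀ = 3.24 × 10^-3 + (3.24 × 10^-3)²/(1.6 × 10^-4) = 6.88 × 10^-2 M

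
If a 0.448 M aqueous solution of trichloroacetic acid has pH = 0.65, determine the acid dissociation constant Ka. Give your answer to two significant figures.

[H+] = 10^(-0.65) = 2.24 × 10^-1 M
At equilibrium [HA] = 0.448 − 2.24 × 10^-1 = 2.24 × 10^-1 M
Ka = [H+][A-]/[HA] = (2.24 × 10^-1)² / 2.24 × 10^-1 = 2.2 × 10^-1

Ka = 2.2 × 10^-1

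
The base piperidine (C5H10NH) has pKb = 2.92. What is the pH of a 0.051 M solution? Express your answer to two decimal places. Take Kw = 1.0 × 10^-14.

C5H10NH + H2O ⇌ C5H10NH2+ + OH-
Kb = 10^(−2.92) = 1.20 × 10^-3
From the ICE table, Kb = [OH-]²/(0.051 − [OH-]) = 1.20 × 10^-3.
[OH-] is not negligible relative to C₀; solve [OH-]² + 0.0012·[OH-] − 6.12e-05 = 0.
[OH-] = [−0.0012 + √(0.0012² + 0.000245)]/2 = 7.25 × 10^-3 M
pOH = −log(7.25 × 10^-3) = 2.14; pH = 14.00 − 2.14 = 11.86

pH = 11.86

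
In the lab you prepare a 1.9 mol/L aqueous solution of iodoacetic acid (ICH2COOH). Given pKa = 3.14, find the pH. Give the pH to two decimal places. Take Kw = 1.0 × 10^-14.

pH = 1.43

ICH2COOH ⇌ ICH2COO- + H+
Ka = 10^(−3.14) = 7.24 × 10^-4
From the ICE table, Ka = [H+]²/(1.9 − [H+]) = 7.24 × 10^-4.
Assume [H+] ≪ 1.9: [H+] ≈ √(7.24 × 10^-4 × 1.9) = 3.71 × 10^-2 M
Check: 2% ionized — well under 5%, approximation valid.
pH = −log[H+] = −log(3.71 × 10^-2) = 1.43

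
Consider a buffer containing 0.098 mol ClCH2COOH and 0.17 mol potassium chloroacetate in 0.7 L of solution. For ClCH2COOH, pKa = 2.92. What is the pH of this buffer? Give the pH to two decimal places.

pH = 3.16

Henderson–Hasselbalch: pH = pKa + log([ClCH2COO-]/[ClCH2COOH]) = 2.92 + log(0.17/0.098)
pH = 2.92 + (+0.239) = 3.16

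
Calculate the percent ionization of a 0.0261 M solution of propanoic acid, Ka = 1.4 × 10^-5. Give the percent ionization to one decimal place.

CH3CH2COOH ⇌ CH3CH2COO- + H+; let x = [H+] at equilibrium.
x ≈ √(Ka·C₀) = √(1.4 × 10^-5 × 0.0261) = 6.04 × 10^-4 M
% ionization = x/C₀ × 100% = 6.04 × 10^-4/0.0261 × 100% = 2.3%

2.3%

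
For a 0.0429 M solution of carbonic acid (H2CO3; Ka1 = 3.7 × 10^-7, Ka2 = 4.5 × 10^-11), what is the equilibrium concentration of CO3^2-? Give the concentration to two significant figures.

First ionization gives [H+] ≈ [HCO3-] = 1.26 × 10^-4 M.
Second step: Ka2 = [H+][CO3^2-]/[HCO3-] ≈ [CO3^2-] (since [H+] ≈ [HCO3-]).
So [CO3^2-] ≈ Ka2.

4.5 × 10^-11 M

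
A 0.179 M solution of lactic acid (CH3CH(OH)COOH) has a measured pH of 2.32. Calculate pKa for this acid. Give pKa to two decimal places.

[H+] = 10^(-2.32) = 4.79 × 10^-3 M
At equilibrium [HA] = 0.179 − 4.79 × 10^-3 = 1.74 × 10^-1 M
Ka = [H+][A-]/[HA] = (4.79 × 10^-3)² / 1.74 × 10^-1 = 1.32 × 10^-4
pKa = -log(1.32 × 10^-4) = 3.88

pKa = 3.88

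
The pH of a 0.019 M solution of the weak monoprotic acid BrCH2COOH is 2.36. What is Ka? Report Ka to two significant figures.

[H+] = 10^(-2.36) = 4.37 × 10^-3 M
At equilibrium [HA] = 0.019 − 4.37 × 10^-3 = 1.46 × 10^-2 M
Ka = [H+][A-]/[HA] = (4.37 × 10^-3)² / 1.46 × 10^-2 = 1.3 × 10^-3

Ka = 1.3 × 10^-3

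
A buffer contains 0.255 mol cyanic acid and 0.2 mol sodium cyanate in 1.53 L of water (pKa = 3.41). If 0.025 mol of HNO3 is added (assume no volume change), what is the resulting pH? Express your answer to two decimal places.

pH = 3.21

After neutralization: n(HOCN) = 0.28 mol, n(OCN-) = 0.175 mol.
pH = pKa + log(n_OCN-/n_HOCN) = 3.41 + log(0.175/0.28) = 3.41 + (-0.204)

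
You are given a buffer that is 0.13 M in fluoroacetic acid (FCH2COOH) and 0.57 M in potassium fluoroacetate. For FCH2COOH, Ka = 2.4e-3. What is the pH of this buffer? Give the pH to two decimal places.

pH = 3.26

pKa = −log(2.4 × 10^-3) = 2.620
pH = pKa + log([A⁻]/[HA]) = 2.620 + log(0.57/0.13)
pH = 2.620 + (+0.642) = 3.26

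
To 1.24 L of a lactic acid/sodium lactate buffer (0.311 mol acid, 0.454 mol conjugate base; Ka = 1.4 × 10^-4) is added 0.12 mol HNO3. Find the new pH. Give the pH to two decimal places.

Added H+ converts CH3CH(OH)COO- to CH3CH(OH)COOH: CH3CH(OH)COOH → 0.431 mol, CH3CH(OH)COO- → 0.334 mol.
pKa = −log(1.4 × 10^-4) = 3.854
pH = pKa + log(n_CH3CH(OH)COO-/n_CH3CH(OH)COOH) = 3.854 + log(0.334/0.431) = 3.854 + (-0.111)

pH = 3.74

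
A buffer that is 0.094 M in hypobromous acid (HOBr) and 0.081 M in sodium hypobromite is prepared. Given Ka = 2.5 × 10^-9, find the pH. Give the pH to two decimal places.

pH = 8.54

pKa = −log(2.5 × 10^-9) = 8.602
pH = pKa + log([A⁻]/[HA]) = 8.602 + log(0.081/0.094)
pH = 8.602 + (-0.065) = 8.54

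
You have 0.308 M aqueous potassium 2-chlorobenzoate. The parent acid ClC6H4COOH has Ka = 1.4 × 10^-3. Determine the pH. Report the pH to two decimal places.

ClC6H4COO- is the conjugate base of the weak acid ClC6H4COOH.
Kb = Kw/Ka = 1.0×10^-14 / 1.4 × 10^-3 = 7.14 × 10^-12
From the ICE table, Kb = x²/(0.308 − x) = 7.14 × 10^-12.
Since Kb ≪ C₀, x ≈ √(Kb·C₀) = 1.48 × 10^-6 M.
pOH = 5.83, so pH = 14.00 − pOH = 8.17

pH = 8.17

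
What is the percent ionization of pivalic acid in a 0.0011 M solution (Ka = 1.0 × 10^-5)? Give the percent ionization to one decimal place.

9.1%

(CH3)3CCOOH ⇌ (CH3)3CCOO- + H+; let x = [H+] at equilibrium.
Solve x² + 1e-05x − 1.1e-08 = 0 → x = 1.00 × 10^-4 M
% ionization = x/C₀ × 100% = 1.00 × 10^-4/0.0011 × 100% = 9.1%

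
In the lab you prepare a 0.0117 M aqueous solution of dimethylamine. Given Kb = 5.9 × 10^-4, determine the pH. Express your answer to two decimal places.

(CH3)2NH + H2O ⇌ (CH3)2NH2+ + OH-
From the ICE table, Kb = x²/(0.0117 − x) = 5.9 × 10^-4.
The 5% rule fails; solving x² + Kb·x − Kb·C₀ = 0 exactly:
x = [−0.00059 + √(0.00059² + 2.76e-05)]/2 = 2.35 × 10^-3 M
pOH = 2.63, so pH = 14.00 − pOH = 11.37

pH = 11.37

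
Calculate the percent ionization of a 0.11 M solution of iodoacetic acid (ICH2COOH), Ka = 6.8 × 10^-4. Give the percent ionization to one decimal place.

7.6%

ICH2COOH ⇌ ICH2COO- + H+; let x = [H+] at equilibrium.
Ka = x²/(C₀ − x); solving the quadratic gives x = 8.32 × 10^-3 M.
% ionization = x/C₀ × 100% = 8.32 × 10^-3/0.11 × 100% = 7.6%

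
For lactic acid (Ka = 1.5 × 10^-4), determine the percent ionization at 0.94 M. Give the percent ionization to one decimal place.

1.3%

CH3CH(OH)COOH ⇌ CH3CH(OH)COO- + H+; let x = [H+] at equilibrium.
x ≈ √(Ka·C₀) = √(1.5 × 10^-4 × 0.94) = 1.19 × 10^-2 M
Fraction ionized = 1.19 × 10^-2 / 0.94 = 0.0127 → 1.3%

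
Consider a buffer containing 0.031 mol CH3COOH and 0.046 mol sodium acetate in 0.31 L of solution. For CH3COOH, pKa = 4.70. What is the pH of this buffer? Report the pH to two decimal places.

pH = 4.87

pH = pKa + log([A⁻]/[HA]) = 4.70 + log(0.046/0.031)
pH = 4.70 + (+0.171) = 4.87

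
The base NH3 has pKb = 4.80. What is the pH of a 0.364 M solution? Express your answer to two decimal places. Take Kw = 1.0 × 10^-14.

NH3 + H2O ⇌ NH4+ + OH-
Kb = 10^(−4.80) = 1.58 × 10^-5
Kb = [OH-]²/(0.364 − [OH-]) = 1.58 × 10^-5
Assume [OH-] ≪ 0.364: [OH-] ≈ √(1.58 × 10^-5 × 0.364) = 2.40 × 10^-3 M
([OH-]/C₀ = 0.66% < 5%, so the approximation holds.)
pOH = −log(2.40 × 10^-3) = 2.62; pH = 14.00 − 2.62 = 11.38

pH = 11.38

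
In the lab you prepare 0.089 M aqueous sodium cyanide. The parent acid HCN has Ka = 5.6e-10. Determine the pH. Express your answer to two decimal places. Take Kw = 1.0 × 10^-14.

CN- is the conjugate base of the weak acid HCN.
Kb = Kw/Ka = 1.0×10^-14 / 5.6 × 10^-10 = 1.79 × 10^-5
Kb = [OH-]²/(0.089 − [OH-]) = 1.79 × 10^-5
Neglecting [OH-] in the denominator: [OH-] = √(1.79 × 10^-5 × 0.089) = 1.26 × 10^-3 M
([OH-]/C₀ = 1.4% < 5%, so the approximation holds.)
pOH = −log(1.26 × 10^-3) = 2.90; pH = 14.00 − 2.90 = 11.10

pH = 11.10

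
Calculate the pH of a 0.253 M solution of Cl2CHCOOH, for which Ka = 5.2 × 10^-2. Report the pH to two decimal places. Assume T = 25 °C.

pH = 1.04

Cl2CHCOOH ⇌ Cl2CHCOO- + H+
Let x = [H+] at equilibrium. Ka = x²/(0.253 − x).
The 5% rule fails; solving x² + Ka·x − Ka·C₀ = 0 exactly:
x = (−Ka + √(Ka² + 4·Ka·C₀))/2 = 9.16 × 10^-2 M
pH = −log(9.16 × 10^-2) = 1.04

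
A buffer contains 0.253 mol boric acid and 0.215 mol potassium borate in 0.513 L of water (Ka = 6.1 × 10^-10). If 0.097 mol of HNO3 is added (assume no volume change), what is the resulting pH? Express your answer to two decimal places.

pH = 8.74

After neutralization: n(B(OH)3) = 0.35 mol, n(B(OH)4-) = 0.118 mol.
pKa = −log(6.1 × 10^-10) = 9.215
Henderson–Hasselbalch with mole ratio 0.118/0.35: pH = 9.215 + (-0.472)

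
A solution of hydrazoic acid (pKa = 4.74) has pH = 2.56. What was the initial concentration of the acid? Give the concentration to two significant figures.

[H+] = 10^(-2.56) = 2.75 × 10^-3 M = x
Ka = 10^(−4.74) = 1.82 × 10^-5
Ka = x²/(C₀ − x) ⇒ C₀ = x + x²/Ka
C₀ = 2.75 × 10^-3 + (2.75 × 10^-3)²/(1.82 × 10^-5) = 4.18 × 10^-1 M

C₀ = 4.2 × 10^-1 M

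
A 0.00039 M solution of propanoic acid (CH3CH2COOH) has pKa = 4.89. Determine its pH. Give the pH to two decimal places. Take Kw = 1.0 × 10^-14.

pH = 4.19

CH3CH2COOH ⇌ CH3CH2COO- + H+
Ka = 10^(−4.89) = 1.29 × 10^-5
Ka = [H+]²/(0.00039 − [H+]) = 1.29 × 10^-5
The 5% rule fails; solving [H+]² + Ka·[H+] − Ka·C₀ = 0 exactly:
[H+] = (−Ka + √(Ka² + 4·Ka·C₀))/2 = 6.48 × 10^-5 M
pH = −log(6.48 × 10^-5) = 4.19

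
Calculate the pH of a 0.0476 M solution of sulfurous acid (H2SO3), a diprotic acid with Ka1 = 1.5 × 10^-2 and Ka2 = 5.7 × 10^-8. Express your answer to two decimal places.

pH = 1.69

Ka1 ≫ Ka2, so treat the first dissociation as the only significant source of H+.
Ka1 = x²/(0.0476 − x) = 1.5 × 10^-2
Solving the quadratic: x = (−Ka1 + √(Ka1² + 4·Ka1·C₀))/2 = 2.03 × 10^-2 M
pH = −log(2.03 × 10^-2) = 1.69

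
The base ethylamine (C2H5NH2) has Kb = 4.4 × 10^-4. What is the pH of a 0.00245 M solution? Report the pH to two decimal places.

pH = 10.92

C2H5NH2 + H2O ⇌ C2H5NH3+ + OH-
Kb = x²/(0.00245 − x) = 4.4 × 10^-4
The 5% rule fails; solving x² + Kb·x − Kb·C₀ = 0 exactly:
x = [−0.00044 + √(0.00044² + 4.31e-06)]/2 = 8.41 × 10^-4 M
pOH = −log(8.41 × 10^-4) = 3.08; pH = 14.00 − 3.08 = 10.92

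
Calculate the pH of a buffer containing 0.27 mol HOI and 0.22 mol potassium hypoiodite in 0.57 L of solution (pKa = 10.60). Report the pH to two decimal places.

pH = 10.51

pH = pKa + log([A⁻]/[HA]) = 10.60 + log(0.22/0.27)
pH = 10.60 + (-0.089) = 10.51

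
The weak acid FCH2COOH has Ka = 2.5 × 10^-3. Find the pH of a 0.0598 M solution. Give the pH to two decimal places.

pH = 1.96

FCH2COOH ⇌ FCH2COO- + H+
From the ICE table, Ka = [H+]²/(0.0598 − [H+]) = 2.5 × 10^-3.
Here C₀/Ka ≈ 23.9, so the small-[H+] approximation fails. Use the quadratic:
[H+] = (−Ka + √(Ka² + 4·Ka·C₀))/2 = 1.10 × 10^-2 M
pH = −log[H+] = −log(1.10 × 10^-2) = 1.96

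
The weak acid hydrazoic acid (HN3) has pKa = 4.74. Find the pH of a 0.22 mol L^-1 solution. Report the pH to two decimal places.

pH = 2.70

HN3 ⇌ N3- + H+
Ka = 10^(−4.74) = 1.82 × 10^-5
From the ICE table, Ka = x²/(0.22 − x) = 1.82 × 10^-5.
Assume x ≪ 0.22: x ≈ √(1.82 × 10^-5 × 0.22) = 2.00 × 10^-3 M
Check: 0.91% ionized — well under 5%, approximation valid.
pH = −log(2.00 × 10^-3) = 2.70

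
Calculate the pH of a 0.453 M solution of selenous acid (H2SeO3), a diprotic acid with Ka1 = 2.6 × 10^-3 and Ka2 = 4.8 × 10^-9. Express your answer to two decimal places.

pH = 1.48

Since Ka1 ≫ Ka2, the first ionization dominates [H+].
Ka1 = x²/(0.453 − x) = 2.6 × 10^-3
Solving the quadratic: x = (−Ka1 + √(Ka1² + 4·Ka1·C₀))/2 = 3.30 × 10^-2 M
pH = −log(3.30 × 10^-2) = 1.48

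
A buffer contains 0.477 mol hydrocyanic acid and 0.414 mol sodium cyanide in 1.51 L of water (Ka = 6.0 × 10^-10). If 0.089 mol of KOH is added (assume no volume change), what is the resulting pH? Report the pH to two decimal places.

pH = 9.33

OH- converts HCN to CN-: HCN → 0.388 mol, CN- → 0.503 mol.
pKa = −log(6.0 × 10^-10) = 9.222
pH = pKa + log(n_CN-/n_HCN) = 9.222 + log(0.503/0.388) = 9.222 + (+0.113)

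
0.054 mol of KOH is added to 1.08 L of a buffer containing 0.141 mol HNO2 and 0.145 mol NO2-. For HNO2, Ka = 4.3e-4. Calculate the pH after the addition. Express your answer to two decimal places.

OH- converts HNO2 to NO2-: HNO2 → 0.087 mol, NO2- → 0.199 mol.
pKa = −log(4.3 × 10^-4) = 3.367
Henderson–Hasselbalch with mole ratio 0.199/0.087: pH = 3.367 + (+0.359)

pH = 3.73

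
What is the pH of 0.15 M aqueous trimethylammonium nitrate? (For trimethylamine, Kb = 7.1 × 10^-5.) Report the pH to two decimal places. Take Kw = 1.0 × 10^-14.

pH = 5.34

(CH3)3NH+ is the conjugate acid of the weak base (CH3)3N.
Ka = Kw/Kb = 1.0×10^-14 / 7.1 × 10^-5 = 1.41 × 10^-10
From the ICE table, Ka = x²/(0.15 − x) = 1.41 × 10^-10.
Neglecting x in the denominator: x = √(1.41 × 10^-10 × 0.15) = 4.60 × 10^-6 M
Check: 0.0031% ionized — well under 5%, approximation valid.
pH = −log[H+] = −log(4.60 × 10^-6) = 5.34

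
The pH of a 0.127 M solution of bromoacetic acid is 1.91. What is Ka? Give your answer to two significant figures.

[H+] = 10^(-1.91) = 1.23 × 10^-2 M
At equilibrium [HA] = 0.127 − 1.23 × 10^-2 = 1.15 × 10^-1 M
Ka = [H+][A-]/[HA] = (1.23 × 10^-2)² / 1.15 × 10^-1 = 1.3 × 10^-3

Ka = 1.3 × 10^-3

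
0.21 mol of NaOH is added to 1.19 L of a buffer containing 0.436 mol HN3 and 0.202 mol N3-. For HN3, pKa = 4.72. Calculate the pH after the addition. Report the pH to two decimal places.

OH- converts HN3 to N3-: HN3 → 0.226 mol, N3- → 0.412 mol.
Henderson–Hasselbalch with mole ratio 0.412/0.226: pH = 4.72 + (+0.261)

pH = 4.98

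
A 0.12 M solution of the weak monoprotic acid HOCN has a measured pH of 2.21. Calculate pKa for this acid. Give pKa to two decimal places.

pKa = 3.48

[H+] = 10^(-2.21) = 6.17 × 10^-3 M
At equilibrium [HA] = 0.12 − 6.17 × 10^-3 = 1.14 × 10^-1 M
Ka = [H+][A-]/[HA] = (6.17 × 10^-3)² / 1.14 × 10^-1 = 3.34 × 10^-4
pKa = -log(3.34 × 10^-4) = 3.48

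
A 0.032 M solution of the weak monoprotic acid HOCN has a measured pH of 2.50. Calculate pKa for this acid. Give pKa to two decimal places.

pKa = 3.46

[H+] = 10^(-2.50) = 3.16 × 10^-3 M
At equilibrium [HA] = 0.032 − 3.16 × 10^-3 = 2.88 × 10^-2 M
Ka = [H+][A-]/[HA] = (3.16 × 10^-3)² / 2.88 × 10^-2 = 3.47 × 10^-4
pKa = -log(3.47 × 10^-4) = 3.46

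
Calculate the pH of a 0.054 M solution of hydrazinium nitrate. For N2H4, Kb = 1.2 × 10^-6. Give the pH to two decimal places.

N2H5+ is the conjugate acid of the weak base N2H4.
Ka = Kw/Kb = 1.0×10^-14 / 1.2 × 10^-6 = 8.33 × 10^-9
From the ICE table, Ka = [H+]²/(0.054 − [H+]) = 8.33 × 10^-9.
Since Ka ≪ C₀, [H+] ≈ √(Ka·C₀) = 2.12 × 10^-5 M.
pH = −log(2.12 × 10^-5) = 4.67

pH = 4.67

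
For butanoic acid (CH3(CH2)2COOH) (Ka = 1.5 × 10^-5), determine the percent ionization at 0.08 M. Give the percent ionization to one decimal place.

1.4%

CH3(CH2)2COOH ⇌ CH3(CH2)2COO- + H+; let x = [H+] at equilibrium.
x ≈ √(Ka·C₀) = √(1.5 × 10^-5 × 0.08) = 1.10 × 10^-3 M
Fraction ionized = 1.10 × 10^-3 / 0.08 = 0.0138 → 1.4%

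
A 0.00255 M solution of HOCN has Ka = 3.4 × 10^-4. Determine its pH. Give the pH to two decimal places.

HOCN ⇌ OCN- + H+
From the ICE table, Ka = [H+]²/(0.00255 − [H+]) = 3.4 × 10^-4.
[H+] is not negligible relative to C₀; solve [H+]² + 0.00034·[H+] − 8.67e-07 = 0.
[H+] = [−0.00034 + √(0.00034² + 3.47e-06)]/2 = 7.77 × 10^-4 M
pH = −log(7.77 × 10^-4) = 3.11

pH = 3.11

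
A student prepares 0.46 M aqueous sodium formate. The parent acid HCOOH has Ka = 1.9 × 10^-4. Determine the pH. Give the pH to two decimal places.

HCOO- is the conjugate base of the weak acid HCOOH.
Kb = Kw/Ka = 1.0×10^-14 / 1.9 × 10^-4 = 5.26 × 10^-11
Let x = [OH-] at equilibrium. Kb = x²/(0.46 − x).
Assume x ≪ 0.46: x ≈ √(5.26 × 10^-11 × 0.46) = 4.92 × 10^-6 M
pOH = 5.31, so pH = 14.00 − pOH = 8.69

pH = 8.69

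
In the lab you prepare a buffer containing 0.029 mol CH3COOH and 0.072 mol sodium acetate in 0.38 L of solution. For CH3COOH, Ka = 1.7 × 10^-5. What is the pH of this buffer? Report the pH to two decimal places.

pKa = −log(1.7 × 10^-5) = 4.770
Henderson–Hasselbalch: pH = pKa + log([CH3COO-]/[CH3COOH]) = 4.770 + log(0.072/0.029)
pH = 4.770 + (+0.395) = 5.16

pH = 5.16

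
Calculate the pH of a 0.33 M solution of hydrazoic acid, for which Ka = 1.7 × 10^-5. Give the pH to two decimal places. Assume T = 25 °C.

HN3 ⇌ N3- + H+
From the ICE table, Ka = [H+]²/(0.33 − [H+]) = 1.7 × 10^-5.
Neglecting [H+] in the denominator: [H+] = √(1.7 × 10^-5 × 0.33) = 2.37 × 10^-3 M
Check: 0.72% ionized — well under 5%, approximation valid.
pH = −log[H+] = −log(2.37 × 10^-3) = 2.63

pH = 2.63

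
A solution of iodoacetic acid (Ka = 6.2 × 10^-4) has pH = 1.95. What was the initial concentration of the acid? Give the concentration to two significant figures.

[H+] = 10^(-1.95) = 1.12 × 10^-2 M = x
Ka = x²/(C₀ − x) ⇒ C₀ = x + x²/Ka
C₀ = 1.12 × 10^-2 + (1.12 × 10^-2)²/(6.2 × 10^-4) = 2.14 × 10^-1 M

C₀ = 2.1 × 10^-1 M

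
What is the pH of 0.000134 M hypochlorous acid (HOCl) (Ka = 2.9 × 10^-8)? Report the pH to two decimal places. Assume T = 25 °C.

pH = 5.71

HOCl ⇌ OCl- + H+
Ka = [H+]²/(0.000134 − [H+]) = 2.9 × 10^-8
Since Ka ≪ C₀, [H+] ≈ √(Ka·C₀) = 1.97 × 10^-6 M.
Check: 1.5% ionized — well under 5%, approximation valid.
pH = −log[H+] = −log(1.97 × 10^-6) = 5.71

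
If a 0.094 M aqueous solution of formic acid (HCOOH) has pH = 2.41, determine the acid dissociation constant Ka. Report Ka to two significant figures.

[H+] = 10^(-2.41) = 3.89 × 10^-3 M
At equilibrium [HA] = 0.094 − 3.89 × 10^-3 = 9.01 × 10^-2 M
Ka = [H+][A-]/[HA] = (3.89 × 10^-3)² / 9.01 × 10^-2 = 1.7 × 10^-4

Ka = 1.7 × 10^-4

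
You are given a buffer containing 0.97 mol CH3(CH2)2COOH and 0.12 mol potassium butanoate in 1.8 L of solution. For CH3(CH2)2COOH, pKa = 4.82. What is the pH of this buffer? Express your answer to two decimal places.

pH = pKa + log([A⁻]/[HA]) = 4.82 + log(0.12/0.97)
pH = 4.82 + (-0.908) = 3.91

pH = 3.91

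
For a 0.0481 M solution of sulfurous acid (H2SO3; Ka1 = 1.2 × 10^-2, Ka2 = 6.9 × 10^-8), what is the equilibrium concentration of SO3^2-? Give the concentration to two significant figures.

First ionization gives [H+] ≈ [HSO3-] = 1.88 × 10^-2 M.
Second step: Ka2 = [H+][SO3^2-]/[HSO3-] ≈ [SO3^2-] (since [H+] ≈ [HSO3-]).
So [SO3^2-] ≈ Ka2.

6.9 × 10^-8 M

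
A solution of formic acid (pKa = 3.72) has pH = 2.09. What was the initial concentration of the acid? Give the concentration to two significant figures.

C₀ = 3.5 × 10^-1 M

[H+] = 10^(-2.09) = 8.13 × 10^-3 M = x
Ka = 10^(−3.72) = 1.91 × 10^-4
Ka = x²/(C₀ − x) ⇒ C₀ = x + x²/Ka
C₀ = 8.13 × 10^-3 + (8.13 × 10^-3)²/(1.91 × 10^-4) = 3.54 × 10^-1 M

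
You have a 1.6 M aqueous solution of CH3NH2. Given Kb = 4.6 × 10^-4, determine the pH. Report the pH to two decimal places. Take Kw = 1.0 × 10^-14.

CH3NH2 + H2O ⇌ CH3NH3+ + OH-
Kb = x²/(1.6 − x) = 4.6 × 10^-4
Neglecting x in the denominator: x = √(4.6 × 10^-4 × 1.6) = 2.71 × 10^-2 M
pOH = 1.57, so pH = 14.00 − pOH = 12.43

pH = 12.43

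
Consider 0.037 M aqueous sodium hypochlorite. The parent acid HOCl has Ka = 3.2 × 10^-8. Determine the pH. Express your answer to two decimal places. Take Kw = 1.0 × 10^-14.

pH = 10.03

OCl- is the conjugate base of the weak acid HOCl.
Kb = Kw/Ka = 1.0×10^-14 / 3.2 × 10^-8 = 3.12 × 10^-7
Let x = [OH-] at equilibrium. Kb = x²/(0.037 − x).
Neglecting x in the denominator: x = √(3.12 × 10^-7 × 0.037) = 1.07 × 10^-4 M
Check: 0.29% ionized — well under 5%, approximation valid.
pOH = 3.97, so pH = 14.00 − pOH = 10.03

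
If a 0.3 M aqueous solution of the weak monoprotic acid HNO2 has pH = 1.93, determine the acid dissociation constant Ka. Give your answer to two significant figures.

Ka = 4.8 × 10^-4

[H+] = 10^(-1.93) = 1.17 × 10^-2 M
At equilibrium [HA] = 0.3 − 1.17 × 10^-2 = 2.88 × 10^-1 M
Ka = [H+][A-]/[HA] = (1.17 × 10^-2)² / 2.88 × 10^-1 = 4.8 × 10^-4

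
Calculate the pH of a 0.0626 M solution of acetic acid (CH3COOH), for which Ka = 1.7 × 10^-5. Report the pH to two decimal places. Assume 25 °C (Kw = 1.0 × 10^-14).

CH3COOH ⇌ CH3COO- + H+
Let x = [H+] at equilibrium. Ka = x²/(0.0626 − x).
Neglecting x in the denominator: x = √(1.7 × 10^-5 × 0.0626) = 1.03 × 10^-3 M
pH = −log(1.03 × 10^-3) = 2.99

pH = 2.99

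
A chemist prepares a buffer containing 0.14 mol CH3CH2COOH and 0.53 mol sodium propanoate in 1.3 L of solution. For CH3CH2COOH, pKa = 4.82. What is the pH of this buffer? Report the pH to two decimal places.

pH = 5.40

pH = pKa + log([A⁻]/[HA]) = 4.82 + log(0.53/0.14)
pH = 4.82 + (+0.578) = 5.40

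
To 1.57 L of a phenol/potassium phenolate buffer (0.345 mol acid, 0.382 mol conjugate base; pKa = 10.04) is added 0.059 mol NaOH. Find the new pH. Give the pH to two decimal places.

After neutralization: n(C6H5OH) = 0.286 mol, n(C6H5O-) = 0.441 mol.
pH = pKa + log([A⁻]/[HA]) = 10.04 + log(0.441/0.286) = 10.04 +0.188

pH = 10.23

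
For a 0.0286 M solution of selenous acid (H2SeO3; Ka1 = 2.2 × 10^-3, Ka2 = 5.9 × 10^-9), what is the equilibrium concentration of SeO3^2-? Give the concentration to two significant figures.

First ionization gives [H+] ≈ [HSeO3-] = 6.91 × 10^-3 M.
Second step: Ka2 = [H+][SeO3^2-]/[HSeO3-] ≈ [SeO3^2-] (since [H+] ≈ [HSeO3-]).
So [SeO3^2-] ≈ Ka2.

5.9 × 10^-9 M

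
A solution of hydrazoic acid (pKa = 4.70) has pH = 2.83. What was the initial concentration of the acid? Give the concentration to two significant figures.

C₀ = 1.1 × 10^-1 M

[H+] = 10^(-2.83) = 1.48 × 10^-3 M = x
Ka = 10^(−4.70) = 2.00 × 10^-5
Ka = x²/(C₀ − x) ⇒ C₀ = x + x²/Ka
C₀ = 1.48 × 10^-3 + (1.48 × 10^-3)²/(2.00 × 10^-5) = 1.11 × 10^-1 M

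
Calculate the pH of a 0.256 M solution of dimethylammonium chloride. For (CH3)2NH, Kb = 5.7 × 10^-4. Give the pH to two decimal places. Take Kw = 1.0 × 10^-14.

pH = 5.67

(CH3)2NH2+ is the conjugate acid of the weak base (CH3)2NH.
Ka = Kw/Kb = 1.0×10^-14 / 5.7 × 10^-4 = 1.75 × 10^-11
Ka = [H+]²/(0.256 − [H+]) = 1.75 × 10^-11
Assume [H+] ≪ 0.256: [H+] ≈ √(1.75 × 10^-11 × 0.256) = 2.12 × 10^-6 M
Check: 0.00083% ionized — well under 5%, approximation valid.
pH = −log[H+] = −log(2.12 × 10^-6) = 5.67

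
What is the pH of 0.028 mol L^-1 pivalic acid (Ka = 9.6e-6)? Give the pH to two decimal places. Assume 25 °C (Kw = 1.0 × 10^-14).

pH = 3.29

(CH3)3CCOOH ⇌ (CH3)3CCOO- + H+
Let x = [H+] at equilibrium. Ka = x²/(0.028 − x).
Since Ka ≪ C₀, x ≈ √(Ka·C₀) = 5.18 × 10^-4 M.
pH = −log[H+] = −log(5.18 × 10^-4) = 3.29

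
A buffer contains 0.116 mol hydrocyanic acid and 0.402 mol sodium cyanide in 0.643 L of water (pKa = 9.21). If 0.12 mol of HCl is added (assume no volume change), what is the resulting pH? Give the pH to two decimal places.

After neutralization: n(HCN) = 0.236 mol, n(CN-) = 0.282 mol.
pH = pKa + log(n_CN-/n_HCN) = 9.21 + log(0.282/0.236) = 9.21 + (+0.077)

pH = 9.29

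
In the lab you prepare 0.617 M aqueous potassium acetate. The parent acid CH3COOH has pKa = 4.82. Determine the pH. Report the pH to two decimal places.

CH3COO- is the conjugate base of the weak acid CH3COOH.
Ka = 10^(−4.82) = 1.51 × 10^-5
Kb = Kw/Ka = 1.0×10^-14 / 1.51 × 10^-5 = 6.62 × 10^-10
From the ICE table, Kb = [OH-]²/(0.617 − [OH-]) = 6.62 × 10^-10.
Neglecting [OH-] in the denominator: [OH-] = √(6.62 × 10^-10 × 0.617) = 2.02 × 10^-5 M
pOH = −log(2.02 × 10^-5) = 4.69; pH = 14.00 − 4.69 = 9.31

pH = 9.31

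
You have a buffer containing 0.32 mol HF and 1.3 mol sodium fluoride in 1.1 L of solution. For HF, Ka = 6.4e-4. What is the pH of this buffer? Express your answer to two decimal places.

pKa = −log(6.4 × 10^-4) = 3.194
Using pH = pKa + log([base]/[acid]) with [base]/[acid] = 1.3/0.32:
pH = 3.194 + (+0.609) = 3.80

pH = 3.80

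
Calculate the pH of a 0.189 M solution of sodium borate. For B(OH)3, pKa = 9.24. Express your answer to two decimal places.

pH = 11.26

B(OH)4- is the conjugate base of the weak acid B(OH)3.
Ka = 10^(−9.24) = 5.75 × 10^-10
Kb = Kw/Ka = 1.0×10^-14 / 5.75 × 10^-10 = 1.74 × 10^-5
Let x = [OH-] at equilibrium. Kb = x²/(0.189 − x).
Assume x ≪ 0.189: x ≈ √(1.74 × 10^-5 × 0.189) = 1.81 × 10^-3 M
pOH = 2.74, so pH = 14.00 − pOH = 11.26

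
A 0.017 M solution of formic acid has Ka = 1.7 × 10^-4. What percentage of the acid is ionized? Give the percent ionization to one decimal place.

HCOOH ⇌ HCOO- + H+; let x = [H+] at equilibrium.
Solve x² + 0.00017x − 2.89e-06 = 0 → x = 1.62 × 10^-3 M
% ionization = x/C₀ × 100% = 1.62 × 10^-3/0.017 × 100% = 9.5%

9.5%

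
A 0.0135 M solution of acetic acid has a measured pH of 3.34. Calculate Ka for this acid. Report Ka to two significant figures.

Ka = 1.6 × 10^-5

[H+] = 10^(-3.34) = 4.57 × 10^-4 M
At equilibrium [HA] = 0.0135 − 4.57 × 10^-4 = 1.30 × 10^-2 M
Ka = [H+][A-]/[HA] = (4.57 × 10^-4)² / 1.30 × 10^-2 = 1.6 × 10^-5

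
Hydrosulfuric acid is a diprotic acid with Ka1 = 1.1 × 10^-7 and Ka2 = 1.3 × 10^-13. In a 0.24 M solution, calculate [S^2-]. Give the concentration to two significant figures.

First ionization gives [H+] ≈ [HS-] = 1.62 × 10^-4 M.
Second step: Ka2 = [H+][S^2-]/[HS-] ≈ [S^2-] (since [H+] ≈ [HS-]).
So [S^2-] ≈ Ka2.

1.3 × 10^-13 M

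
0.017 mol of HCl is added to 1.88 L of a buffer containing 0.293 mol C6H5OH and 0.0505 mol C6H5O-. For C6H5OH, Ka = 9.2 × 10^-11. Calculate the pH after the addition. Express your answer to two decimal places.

pH = 9.07

Added H+ converts C6H5O- to C6H5OH: C6H5OH → 0.31 mol, C6H5O- → 0.0335 mol.
pKa = −log(9.2 × 10^-11) = 10.036
pH = pKa + log(n_C6H5O-/n_C6H5OH) = 10.036 + log(0.0335/0.31) = 10.036 + (-0.966)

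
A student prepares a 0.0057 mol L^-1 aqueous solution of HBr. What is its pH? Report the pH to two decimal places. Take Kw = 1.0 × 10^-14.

pH = 2.24

HBr is a strong acid and dissociates completely, so [H+] = 0.0057 M.
pH = -log(0.0057) = 2.24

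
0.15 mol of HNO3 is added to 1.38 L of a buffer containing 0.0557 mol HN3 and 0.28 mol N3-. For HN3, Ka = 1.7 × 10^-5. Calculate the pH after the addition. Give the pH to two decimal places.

Added H+ converts N3- to HN3: HN3 → 0.206 mol, N3- → 0.13 mol.
pKa = −log(1.7 × 10^-5) = 4.770
pH = pKa + log(n_N3-/n_HN3) = 4.770 + log(0.13/0.206) = 4.770 + (-0.200)

pH = 4.57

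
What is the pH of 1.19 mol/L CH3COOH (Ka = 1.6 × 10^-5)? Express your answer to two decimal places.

pH = 2.36

CH3COOH ⇌ CH3COO- + H+
Let x = [H+] at equilibrium. Ka = x²/(1.19 − x).
Since Ka ≪ C₀, x ≈ √(Ka·C₀) = 4.36 × 10^-3 M.
(x/C₀ = 0.37% < 5%, so the approximation holds.)
pH = −log[H+] = −log(4.36 × 10^-3) = 2.36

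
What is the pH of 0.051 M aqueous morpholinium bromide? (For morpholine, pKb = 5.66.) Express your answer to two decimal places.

pH = 4.82

C4H8ONH2+ is the conjugate acid of the weak base C4H8ONH.
Kb = 10^(−5.66) = 2.19 × 10^-6
Ka = Kw/Kb = 1.0×10^-14 / 2.19 × 10^-6 = 4.57 × 10^-9
From the ICE table, Ka = x²/(0.051 − x) = 4.57 × 10^-9.
Neglecting x in the denominator: x = √(4.57 × 10^-9 × 0.051) = 1.53 × 10^-5 M
pH = −log(1.53 × 10^-5) = 4.82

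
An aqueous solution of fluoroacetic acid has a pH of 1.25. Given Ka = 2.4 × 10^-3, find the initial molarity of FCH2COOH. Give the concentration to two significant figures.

C₀ = 1.4 M

[H+] = 10^(-1.25) = 5.62 × 10^-2 M = x
Ka = x²/(C₀ − x) ⇒ C₀ = x + x²/Ka
C₀ = 5.62 × 10^-2 + (5.62 × 10^-2)²/(2.4 × 10^-3) = 1.37 M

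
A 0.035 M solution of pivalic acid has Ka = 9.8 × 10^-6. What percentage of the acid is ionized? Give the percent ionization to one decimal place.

1.7%

(CH3)3CCOOH ⇌ (CH3)3CCOO- + H+; let x = [H+] at equilibrium.
x ≈ √(Ka·C₀) = √(9.8 × 10^-6 × 0.035) = 5.86 × 10^-4 M
% ionization = x/C₀ × 100% = 5.86 × 10^-4/0.035 × 100% = 1.7%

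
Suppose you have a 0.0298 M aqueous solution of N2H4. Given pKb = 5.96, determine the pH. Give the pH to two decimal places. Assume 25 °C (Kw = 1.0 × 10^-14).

N2H4 + H2O ⇌ N2H5+ + OH-
Kb = 10^(−5.96) = 1.10 × 10^-6
Kb = x²/(0.0298 − x) = 1.10 × 10^-6
Since Kb ≪ C₀, x ≈ √(Kb·C₀) = 1.81 × 10^-4 M.
pOH = 3.74, so pH = 14.00 − pOH = 10.26

pH = 10.26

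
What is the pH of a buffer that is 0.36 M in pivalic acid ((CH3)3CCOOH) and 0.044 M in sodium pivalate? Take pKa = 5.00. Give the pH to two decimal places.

Henderson–Hasselbalch: pH = pKa + log([(CH3)3CCOO-]/[(CH3)3CCOOH]) = 5.00 + log(0.044/0.36)
pH = 5.00 + (-0.913) = 4.09

pH = 4.09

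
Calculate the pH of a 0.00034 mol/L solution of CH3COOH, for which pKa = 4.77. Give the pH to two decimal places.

CH3COOH ⇌ CH3COO- + H+
Ka = 10^(−4.77) = 1.70 × 10^-5
Let x = [H+] at equilibrium. Ka = x²/(0.00034 − x).
The 5% rule fails; solving x² + Ka·x − Ka·C₀ = 0 exactly:
x = [−1.7e-05 + √(1.7e-05² + 2.31e-08)]/2 = 6.80 × 10^-5 M
pH = −log[H+] = −log(6.80 × 10^-5) = 4.17

pH = 4.17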